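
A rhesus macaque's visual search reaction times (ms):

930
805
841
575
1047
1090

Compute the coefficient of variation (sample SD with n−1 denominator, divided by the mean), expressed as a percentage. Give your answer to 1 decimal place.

n = 6, Σ = 5288, M = 881.3333
Σ(x−M)² = 174649.333; s = √(174649.333/5) = 186.8953
CV = 186.8953 / 881.3333 = 0.21206 = 21.206%

21.2%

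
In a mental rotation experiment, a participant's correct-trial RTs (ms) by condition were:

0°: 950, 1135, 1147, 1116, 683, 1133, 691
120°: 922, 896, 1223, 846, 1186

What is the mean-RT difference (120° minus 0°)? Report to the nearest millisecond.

35 ms

M(0°) = 6855/7 = 979.286
M(120°) = 5073/5 = 1014.600
Difference = 1014.600 − 979.286 = 35.314 ms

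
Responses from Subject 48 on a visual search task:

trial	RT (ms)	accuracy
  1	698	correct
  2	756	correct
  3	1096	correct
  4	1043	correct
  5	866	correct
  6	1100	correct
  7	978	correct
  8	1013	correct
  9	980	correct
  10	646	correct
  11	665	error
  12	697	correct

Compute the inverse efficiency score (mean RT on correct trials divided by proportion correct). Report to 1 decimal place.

979.1 ms

Correct trials (n=11): 698, 756, 1096, 1043, 866, 1100, 978, 1013, 980, 646, 697
Mean correct RT = 9873/11 = 897.5455 ms
Proportion correct = 11/12
IES = 897.5455 / (11/12) = 979.140 ms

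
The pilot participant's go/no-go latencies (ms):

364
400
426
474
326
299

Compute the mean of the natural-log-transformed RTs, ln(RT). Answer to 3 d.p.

5.932

ln(RT): 5.8972, 5.9915, 6.0544, 6.1612, 5.7869, 5.7004
Σ ln(RT) = 35.5916
Mean = 35.5916/6 = 5.93193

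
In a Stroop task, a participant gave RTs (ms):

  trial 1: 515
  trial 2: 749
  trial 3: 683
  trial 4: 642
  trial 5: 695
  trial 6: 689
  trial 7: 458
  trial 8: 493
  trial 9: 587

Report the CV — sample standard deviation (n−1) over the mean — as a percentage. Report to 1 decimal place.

16.9%

n = 9, Σ = 5511, M = 612.3333
Σ(x−M)² = 85438.000; s = √(85438.000/8) = 103.3429
CV = 103.3429 / 612.3333 = 0.16877 = 16.877%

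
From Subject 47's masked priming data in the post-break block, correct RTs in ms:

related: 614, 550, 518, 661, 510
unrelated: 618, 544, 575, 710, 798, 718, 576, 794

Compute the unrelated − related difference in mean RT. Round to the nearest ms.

96 ms

M(related) = 2853/5 = 570.600
M(unrelated) = 5333/8 = 666.625
Difference = 666.625 − 570.600 = 96.025 ms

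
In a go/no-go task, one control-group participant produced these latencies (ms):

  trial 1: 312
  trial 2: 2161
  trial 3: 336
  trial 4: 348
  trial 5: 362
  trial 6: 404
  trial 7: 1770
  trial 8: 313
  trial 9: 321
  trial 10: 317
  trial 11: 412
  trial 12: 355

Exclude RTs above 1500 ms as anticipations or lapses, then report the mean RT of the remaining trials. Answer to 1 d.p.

Excluded: 1770, 2161
Retained (n=10): Σ = 3480
Mean = 3480/10 = 348.0000

348.0 ms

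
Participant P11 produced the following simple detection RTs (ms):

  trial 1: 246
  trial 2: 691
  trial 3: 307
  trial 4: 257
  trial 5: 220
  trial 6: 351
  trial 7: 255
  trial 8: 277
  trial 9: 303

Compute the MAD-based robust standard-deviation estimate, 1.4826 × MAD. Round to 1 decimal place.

44.5 ms

Sorted: 220, 246, 255, 257, 277, 303, 307, 351, 691 → median = 277
|x − 277| sorted: 0, 20, 22, 26, 30, 31, 57, 74, 414 → MAD = 30
Robust SD ≈ 1.4826 × 30 = 44.478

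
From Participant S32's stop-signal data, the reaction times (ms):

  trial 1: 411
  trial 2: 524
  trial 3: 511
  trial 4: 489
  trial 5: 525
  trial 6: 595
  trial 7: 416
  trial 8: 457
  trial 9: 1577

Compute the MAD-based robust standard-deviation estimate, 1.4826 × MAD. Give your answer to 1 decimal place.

Sorted: 411, 416, 457, 489, 511, 524, 525, 595, 1577 → median = 511
|x − 511| sorted: 0, 13, 14, 22, 54, 84, 95, 100, 1066 → MAD = 54
Robust SD ≈ 1.4826 × 54 = 80.060

80.1 ms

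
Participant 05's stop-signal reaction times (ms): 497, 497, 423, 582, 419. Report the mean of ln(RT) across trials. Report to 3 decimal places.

ln(RT): 6.2086, 6.2086, 6.0474, 6.3665, 6.0379
Σ ln(RT) = 30.8689
Mean = 30.8689/5 = 6.17378

6.174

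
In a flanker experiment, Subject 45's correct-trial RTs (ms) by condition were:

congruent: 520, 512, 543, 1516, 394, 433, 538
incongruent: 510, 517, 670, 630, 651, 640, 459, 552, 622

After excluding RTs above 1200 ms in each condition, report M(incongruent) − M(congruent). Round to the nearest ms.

93 ms

congruent: exclude 1516
M(congruent) = 2940/6 = 490.000
M(incongruent) = 5251/9 = 583.444
Difference = 583.444 − 490.000 = 93.444 ms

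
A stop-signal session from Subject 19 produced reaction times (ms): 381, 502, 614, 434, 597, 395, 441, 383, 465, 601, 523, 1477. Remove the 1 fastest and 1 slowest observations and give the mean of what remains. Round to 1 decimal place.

495.5 ms

Sorted: 381, 383, 395, 434, 441, 465, 502, 523, 597, 601, 614, 1477
Drop lowest 1 (381) and highest 1 (1477)
Remaining (n=10): Σ = 4955, mean = 4955/10 = 495.500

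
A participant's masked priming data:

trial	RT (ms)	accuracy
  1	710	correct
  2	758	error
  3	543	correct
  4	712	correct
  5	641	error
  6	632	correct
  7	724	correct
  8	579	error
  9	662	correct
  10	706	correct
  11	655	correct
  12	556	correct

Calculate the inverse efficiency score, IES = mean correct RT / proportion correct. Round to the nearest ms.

874 ms

Correct trials (n=9): 710, 543, 712, 632, 724, 662, 706, 655, 556
Mean correct RT = 5900/9 = 655.5556 ms
Proportion correct = 9/12
IES = 655.5556 / (9/12) = 874.074 ms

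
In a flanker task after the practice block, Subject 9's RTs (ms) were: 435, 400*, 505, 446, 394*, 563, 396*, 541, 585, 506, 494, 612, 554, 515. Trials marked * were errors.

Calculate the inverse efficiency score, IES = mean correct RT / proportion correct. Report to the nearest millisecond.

Correct trials (n=11): 435, 505, 446, 563, 541, 585, 506, 494, 612, 554, 515
Mean correct RT = 5756/11 = 523.2727 ms
Proportion correct = 11/14
IES = 523.2727 / (11/14) = 665.983 ms

666 ms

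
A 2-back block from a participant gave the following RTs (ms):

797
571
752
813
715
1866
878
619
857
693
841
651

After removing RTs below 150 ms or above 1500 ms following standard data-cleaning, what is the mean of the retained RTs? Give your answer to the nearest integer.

744 ms

Excluded: 1866
Retained (n=11): Σ = 8187
Mean = 8187/11 = 744.2727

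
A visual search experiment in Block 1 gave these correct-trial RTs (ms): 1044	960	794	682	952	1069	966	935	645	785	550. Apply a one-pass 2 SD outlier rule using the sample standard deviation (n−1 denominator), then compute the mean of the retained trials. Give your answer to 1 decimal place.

852.9 ms

n = 11, ΣRT = 9382, M = 852.909
Σ(x−M)² = 296298.91; s = √(296298.91/10) = 172.133
Cutoffs: 852.909 ± 2·172.133 → [508.6, 1197.2]
No RTs fall outside the cutoffs; all 11 retained. Mean = 9382/11 = 852.909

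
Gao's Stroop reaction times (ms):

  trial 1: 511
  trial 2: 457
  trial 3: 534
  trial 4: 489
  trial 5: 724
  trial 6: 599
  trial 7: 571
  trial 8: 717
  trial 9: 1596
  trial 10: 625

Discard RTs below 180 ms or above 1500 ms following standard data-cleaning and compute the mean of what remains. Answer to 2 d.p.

Excluded: 1596
Retained (n=9): Σ = 5227
Mean = 5227/9 = 580.7778

580.78 ms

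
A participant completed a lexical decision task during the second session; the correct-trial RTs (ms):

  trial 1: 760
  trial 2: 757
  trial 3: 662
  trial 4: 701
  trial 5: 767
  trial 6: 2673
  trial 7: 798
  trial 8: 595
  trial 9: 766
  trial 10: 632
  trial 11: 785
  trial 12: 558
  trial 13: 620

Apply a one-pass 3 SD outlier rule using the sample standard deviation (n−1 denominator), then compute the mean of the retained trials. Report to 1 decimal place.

700.1 ms

n = 13, ΣRT = 11074, M = 851.846
Σ(x−M)² = 3669165.69; s = √(3669165.69/12) = 552.959
Cutoffs: 851.846 ± 3·552.959 → [-807.0, 2510.7]
Outside: 2673 → excluded.
Retained (n=12): Σ = 8401, mean = 8401/12 = 700.083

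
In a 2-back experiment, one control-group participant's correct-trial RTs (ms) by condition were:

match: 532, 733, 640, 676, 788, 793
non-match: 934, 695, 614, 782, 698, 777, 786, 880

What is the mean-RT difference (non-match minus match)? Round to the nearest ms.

77 ms

M(match) = 4162/6 = 693.667
M(non-match) = 6166/8 = 770.750
Difference = 770.750 − 693.667 = 77.083 ms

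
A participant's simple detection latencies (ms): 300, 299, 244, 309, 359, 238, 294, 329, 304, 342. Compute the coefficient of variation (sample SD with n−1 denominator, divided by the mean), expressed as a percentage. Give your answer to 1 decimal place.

n = 10, Σ = 3018, M = 301.8000
Σ(x−M)² = 13167.600; s = √(13167.600/9) = 38.2501
CV = 38.2501 / 301.8000 = 0.12674 = 12.674%

12.7%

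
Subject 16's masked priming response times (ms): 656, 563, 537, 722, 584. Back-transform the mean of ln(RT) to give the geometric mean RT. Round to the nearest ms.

ln(RT): 6.4862, 6.3333, 6.2860, 6.5820, 6.3699
Mean ln(RT) = 32.0574/5 = 6.41147
Geometric mean = exp(6.41147) = 608.79 ms

609 ms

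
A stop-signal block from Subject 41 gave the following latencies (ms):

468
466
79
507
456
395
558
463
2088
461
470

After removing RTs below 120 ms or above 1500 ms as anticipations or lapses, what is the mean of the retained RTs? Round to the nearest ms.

472 ms

Excluded: 79, 2088
Retained (n=9): Σ = 4244
Mean = 4244/9 = 471.5556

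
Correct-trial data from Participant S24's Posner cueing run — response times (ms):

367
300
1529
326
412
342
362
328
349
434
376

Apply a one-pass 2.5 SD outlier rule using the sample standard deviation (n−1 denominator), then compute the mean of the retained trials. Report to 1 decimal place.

n = 11, ΣRT = 5125, M = 465.909
Σ(x−M)² = 1257890.91; s = √(1257890.91/10) = 354.668
Cutoffs: 465.909 ± 2.5·354.668 → [-420.8, 1352.6]
Outside: 1529 → excluded.
Retained (n=10): Σ = 3596, mean = 3596/10 = 359.600

359.6 ms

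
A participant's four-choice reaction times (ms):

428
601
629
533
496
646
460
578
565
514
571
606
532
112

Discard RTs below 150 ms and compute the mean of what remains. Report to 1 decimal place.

Excluded: 112
Retained (n=13): Σ = 7159
Mean = 7159/13 = 550.6923

550.7 ms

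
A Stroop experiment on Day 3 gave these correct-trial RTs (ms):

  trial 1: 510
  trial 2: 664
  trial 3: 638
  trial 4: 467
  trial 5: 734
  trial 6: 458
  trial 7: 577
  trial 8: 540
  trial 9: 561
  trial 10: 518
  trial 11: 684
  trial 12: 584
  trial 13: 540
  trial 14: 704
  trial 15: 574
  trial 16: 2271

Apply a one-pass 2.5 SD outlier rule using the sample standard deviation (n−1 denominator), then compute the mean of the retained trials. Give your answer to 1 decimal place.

n = 16, ΣRT = 11024, M = 689.000
Σ(x−M)² = 2769732.00; s = √(2769732.00/15) = 429.708
Cutoffs: 689.000 ± 2.5·429.708 → [-385.3, 1763.3]
Outside: 2271 → excluded.
Retained (n=15): Σ = 8753, mean = 8753/15 = 583.533

583.5 ms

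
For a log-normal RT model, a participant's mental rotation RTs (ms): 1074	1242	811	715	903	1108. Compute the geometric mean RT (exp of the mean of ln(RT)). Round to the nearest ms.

958 ms

ln(RT): 6.9791, 7.1245, 6.6983, 6.5723, 6.8057, 7.0103
Mean ln(RT) = 41.1902/6 = 6.86503
Geometric mean = exp(6.86503) = 958.18 ms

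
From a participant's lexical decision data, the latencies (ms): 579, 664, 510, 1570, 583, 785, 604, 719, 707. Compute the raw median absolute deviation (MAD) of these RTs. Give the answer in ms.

81 ms

Sorted: 510, 579, 583, 604, 664, 707, 719, 785, 1570 → median = 664
|x − 664|: 85, 0, 154, 906, 81, 121, 60, 55, 43
Sorted deviations: 0, 43, 55, 60, 81, 85, 121, 154, 906 → MAD = 81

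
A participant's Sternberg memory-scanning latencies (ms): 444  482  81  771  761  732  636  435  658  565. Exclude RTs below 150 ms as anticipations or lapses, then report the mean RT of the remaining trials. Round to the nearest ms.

609 ms

Excluded: 81
Retained (n=9): Σ = 5484
Mean = 5484/9 = 609.3333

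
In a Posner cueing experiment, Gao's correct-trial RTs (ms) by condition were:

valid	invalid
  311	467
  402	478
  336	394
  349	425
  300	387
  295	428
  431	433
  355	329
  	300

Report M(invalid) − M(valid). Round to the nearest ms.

M(valid) = 2779/8 = 347.375
M(invalid) = 3641/9 = 404.556
Difference = 404.556 − 347.375 = 57.181 ms

57 ms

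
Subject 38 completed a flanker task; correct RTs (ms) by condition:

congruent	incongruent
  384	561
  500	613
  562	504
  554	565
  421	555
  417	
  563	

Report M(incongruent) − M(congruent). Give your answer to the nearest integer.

M(congruent) = 3401/7 = 485.857
M(incongruent) = 2798/5 = 559.600
Difference = 559.600 − 485.857 = 73.743 ms

74 ms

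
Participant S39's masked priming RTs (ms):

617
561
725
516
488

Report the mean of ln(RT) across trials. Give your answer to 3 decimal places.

ln(RT): 6.4249, 6.3297, 6.5862, 6.2461, 6.1903
Σ ln(RT) = 31.7772
Mean = 31.7772/5 = 6.35544

6.355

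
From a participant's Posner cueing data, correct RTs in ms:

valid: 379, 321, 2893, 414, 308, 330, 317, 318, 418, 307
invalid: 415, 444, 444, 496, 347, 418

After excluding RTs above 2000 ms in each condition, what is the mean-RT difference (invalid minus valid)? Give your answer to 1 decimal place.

valid: exclude 2893
M(valid) = 3112/9 = 345.778
M(invalid) = 2564/6 = 427.333
Difference = 427.333 − 345.778 = 81.556 ms

81.6 ms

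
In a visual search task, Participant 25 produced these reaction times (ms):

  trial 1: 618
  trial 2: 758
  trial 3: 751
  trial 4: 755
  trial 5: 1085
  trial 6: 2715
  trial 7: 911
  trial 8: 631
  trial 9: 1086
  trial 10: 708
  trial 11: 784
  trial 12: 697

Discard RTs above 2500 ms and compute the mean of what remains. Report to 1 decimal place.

798.5 ms

Excluded: 2715
Retained (n=11): Σ = 8784
Mean = 8784/11 = 798.5455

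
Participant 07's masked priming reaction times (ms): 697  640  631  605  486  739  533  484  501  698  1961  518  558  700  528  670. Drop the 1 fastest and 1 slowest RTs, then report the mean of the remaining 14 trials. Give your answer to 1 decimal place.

Sorted: 484, 486, 501, 518, 528, 533, 558, 605, 631, 640, 670, 697, 698, 700, 739, 1961
Drop lowest 1 (484) and highest 1 (1961)
Remaining (n=14): Σ = 8504, mean = 8504/14 = 607.429

607.4 ms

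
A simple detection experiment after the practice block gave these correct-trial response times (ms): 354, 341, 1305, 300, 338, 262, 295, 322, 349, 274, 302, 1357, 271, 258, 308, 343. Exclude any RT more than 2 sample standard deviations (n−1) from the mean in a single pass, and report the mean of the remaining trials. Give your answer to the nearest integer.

n = 16, ΣRT = 6979, M = 436.188
Σ(x−M)² = 1846114.44; s = √(1846114.44/15) = 350.819
Cutoffs: 436.188 ± 2·350.819 → [-265.5, 1137.8]
Outside: 1305, 1357 → excluded.
Retained (n=14): Σ = 4317, mean = 4317/14 = 308.357

308 ms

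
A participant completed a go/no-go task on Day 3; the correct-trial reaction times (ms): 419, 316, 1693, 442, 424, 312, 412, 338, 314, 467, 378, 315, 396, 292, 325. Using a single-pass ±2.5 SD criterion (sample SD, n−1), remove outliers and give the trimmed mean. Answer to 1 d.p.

n = 15, ΣRT = 6843, M = 456.200
Σ(x−M)² = 1682860.40; s = √(1682860.40/14) = 346.705
Cutoffs: 456.200 ± 2.5·346.705 → [-410.6, 1323.0]
Outside: 1693 → excluded.
Retained (n=14): Σ = 5150, mean = 5150/14 = 367.857

367.9 ms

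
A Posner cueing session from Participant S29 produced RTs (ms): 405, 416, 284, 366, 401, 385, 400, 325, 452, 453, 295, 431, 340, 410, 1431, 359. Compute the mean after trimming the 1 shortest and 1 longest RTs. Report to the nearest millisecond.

388 ms

Sorted: 284, 295, 325, 340, 359, 366, 385, 400, 401, 405, 410, 416, 431, 452, 453, 1431
Drop lowest 1 (284) and highest 1 (1431)
Remaining (n=14): Σ = 5438, mean = 5438/14 = 388.429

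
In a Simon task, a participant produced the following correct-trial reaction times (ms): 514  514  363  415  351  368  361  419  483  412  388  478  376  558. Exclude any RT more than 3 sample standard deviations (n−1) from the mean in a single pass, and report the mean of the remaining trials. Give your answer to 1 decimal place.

n = 14, ΣRT = 6000, M = 428.571
Σ(x−M)² = 60265.43; s = √(60265.43/13) = 68.087
Cutoffs: 428.571 ± 3·68.087 → [224.3, 632.8]
No RTs fall outside the cutoffs; all 14 retained. Mean = 6000/14 = 428.571

428.6 ms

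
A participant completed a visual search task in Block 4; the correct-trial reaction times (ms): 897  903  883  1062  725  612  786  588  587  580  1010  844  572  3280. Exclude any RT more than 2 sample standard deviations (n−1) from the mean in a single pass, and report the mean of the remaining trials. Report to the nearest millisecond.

n = 14, ΣRT = 13329, M = 952.071
Σ(x−M)² = 6200088.93; s = √(6200088.93/13) = 690.601
Cutoffs: 952.071 ± 2·690.601 → [-429.1, 2333.3]
Outside: 3280 → excluded.
Retained (n=13): Σ = 10049, mean = 10049/13 = 773.000

773 ms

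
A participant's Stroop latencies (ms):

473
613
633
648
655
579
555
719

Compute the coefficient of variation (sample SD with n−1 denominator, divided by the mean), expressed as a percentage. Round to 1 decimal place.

12.2%

n = 8, Σ = 4875, M = 609.3750
Σ(x−M)² = 38639.875; s = √(38639.875/7) = 74.2966
CV = 74.2966 / 609.3750 = 0.12192 = 12.192%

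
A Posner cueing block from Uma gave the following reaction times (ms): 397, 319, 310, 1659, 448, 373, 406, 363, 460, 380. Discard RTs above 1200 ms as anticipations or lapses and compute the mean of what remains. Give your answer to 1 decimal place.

384.0 ms

Excluded: 1659
Retained (n=9): Σ = 3456
Mean = 3456/9 = 384.0000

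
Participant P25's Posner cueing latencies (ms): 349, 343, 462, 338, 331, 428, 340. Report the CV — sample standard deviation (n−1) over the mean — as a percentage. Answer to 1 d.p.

14.1%

n = 7, Σ = 2591, M = 370.1429
Σ(x−M)² = 16442.857; s = √(16442.857/6) = 52.3496
CV = 52.3496 / 370.1429 = 0.14143 = 14.143%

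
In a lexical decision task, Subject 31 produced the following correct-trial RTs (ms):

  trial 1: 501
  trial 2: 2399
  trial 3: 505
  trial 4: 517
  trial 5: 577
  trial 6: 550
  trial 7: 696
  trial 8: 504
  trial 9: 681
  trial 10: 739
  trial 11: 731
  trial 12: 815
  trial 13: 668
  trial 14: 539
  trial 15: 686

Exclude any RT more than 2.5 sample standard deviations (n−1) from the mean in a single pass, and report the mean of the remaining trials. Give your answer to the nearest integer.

622 ms

n = 15, ΣRT = 11108, M = 740.533
Σ(x−M)² = 3092341.73; s = √(3092341.73/14) = 469.980
Cutoffs: 740.533 ± 2.5·469.980 → [-434.4, 1915.5]
Outside: 2399 → excluded.
Retained (n=14): Σ = 8709, mean = 8709/14 = 622.071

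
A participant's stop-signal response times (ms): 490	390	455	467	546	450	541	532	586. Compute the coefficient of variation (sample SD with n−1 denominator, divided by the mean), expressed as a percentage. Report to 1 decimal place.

n = 9, Σ = 4457, M = 495.2222
Σ(x−M)² = 29825.556; s = √(29825.556/8) = 61.0589
CV = 61.0589 / 495.2222 = 0.12330 = 12.330%

12.3%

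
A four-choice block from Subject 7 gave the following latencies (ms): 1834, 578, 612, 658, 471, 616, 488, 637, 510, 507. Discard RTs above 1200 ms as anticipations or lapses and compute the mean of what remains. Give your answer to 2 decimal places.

Excluded: 1834
Retained (n=9): Σ = 5077
Mean = 5077/9 = 564.1111

564.11 ms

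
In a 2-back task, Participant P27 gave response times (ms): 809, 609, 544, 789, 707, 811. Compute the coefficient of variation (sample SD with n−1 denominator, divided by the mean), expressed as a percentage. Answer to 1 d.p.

n = 6, Σ = 4269, M = 711.5000
Σ(x−M)² = 63995.500; s = √(63995.500/5) = 113.1331
CV = 113.1331 / 711.5000 = 0.15901 = 15.901%

15.9%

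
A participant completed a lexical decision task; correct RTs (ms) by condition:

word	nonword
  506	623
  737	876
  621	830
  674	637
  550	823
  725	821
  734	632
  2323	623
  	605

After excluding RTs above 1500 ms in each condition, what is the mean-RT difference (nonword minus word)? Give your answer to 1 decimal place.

word: exclude 2323
M(word) = 4547/7 = 649.571
M(nonword) = 6470/9 = 718.889
Difference = 718.889 − 649.571 = 69.317 ms

69.3 ms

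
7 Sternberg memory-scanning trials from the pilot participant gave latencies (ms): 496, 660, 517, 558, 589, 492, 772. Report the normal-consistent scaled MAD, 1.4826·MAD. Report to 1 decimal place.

91.9 ms

Sorted: 492, 496, 517, 558, 589, 660, 772 → median = 558
|x − 558| sorted: 0, 31, 41, 62, 66, 102, 214 → MAD = 62
Robust SD ≈ 1.4826 × 62 = 91.921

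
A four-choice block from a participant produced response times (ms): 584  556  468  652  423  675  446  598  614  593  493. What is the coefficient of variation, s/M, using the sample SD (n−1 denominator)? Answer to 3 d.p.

n = 11, Σ = 6102, M = 554.7273
Σ(x−M)² = 72142.182; s = √(72142.182/10) = 84.9366
CV = 84.9366 / 554.7273 = 0.15311

0.153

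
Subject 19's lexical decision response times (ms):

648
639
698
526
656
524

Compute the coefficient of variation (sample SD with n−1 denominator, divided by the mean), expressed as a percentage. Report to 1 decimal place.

11.8%

n = 6, Σ = 3691, M = 615.1667
Σ(x−M)² = 26436.833; s = √(26436.833/5) = 72.7143
CV = 72.7143 / 615.1667 = 0.11820 = 11.820%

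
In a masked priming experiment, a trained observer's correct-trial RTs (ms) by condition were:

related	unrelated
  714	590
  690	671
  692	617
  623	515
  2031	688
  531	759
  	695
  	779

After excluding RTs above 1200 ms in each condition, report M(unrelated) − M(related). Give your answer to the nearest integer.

14 ms

related: exclude 2031
M(related) = 3250/5 = 650.000
M(unrelated) = 5314/8 = 664.250
Difference = 664.250 − 650.000 = 14.250 ms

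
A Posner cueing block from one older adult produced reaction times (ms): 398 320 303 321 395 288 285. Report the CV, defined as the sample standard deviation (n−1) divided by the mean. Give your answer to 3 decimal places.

n = 7, Σ = 2310, M = 330.0000
Σ(x−M)² = 13548.000; s = √(13548.000/6) = 47.5184
CV = 47.5184 / 330.0000 = 0.14400

0.144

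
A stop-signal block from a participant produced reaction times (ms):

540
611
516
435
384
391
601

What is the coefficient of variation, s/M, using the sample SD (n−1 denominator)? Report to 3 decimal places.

0.191

n = 7, Σ = 3478, M = 496.8571
Σ(x−M)² = 53870.857; s = √(53870.857/6) = 94.7548
CV = 94.7548 / 496.8571 = 0.19071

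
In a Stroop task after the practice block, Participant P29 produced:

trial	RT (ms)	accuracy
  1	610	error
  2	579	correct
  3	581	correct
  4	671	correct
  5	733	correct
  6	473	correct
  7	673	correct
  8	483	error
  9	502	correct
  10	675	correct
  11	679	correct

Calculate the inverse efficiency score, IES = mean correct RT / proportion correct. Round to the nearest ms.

Correct trials (n=9): 579, 581, 671, 733, 473, 673, 502, 675, 679
Mean correct RT = 5566/9 = 618.4444 ms
Proportion correct = 9/11
IES = 618.4444 / (9/11) = 755.877 ms

756 ms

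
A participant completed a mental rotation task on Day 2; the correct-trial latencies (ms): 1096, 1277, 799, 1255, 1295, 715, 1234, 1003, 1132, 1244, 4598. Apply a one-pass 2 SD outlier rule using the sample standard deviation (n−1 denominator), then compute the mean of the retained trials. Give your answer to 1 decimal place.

n = 11, ΣRT = 15648, M = 1422.545
Σ(x−M)² = 11472958.73; s = √(11472958.73/10) = 1071.119
Cutoffs: 1422.545 ± 2·1071.119 → [-719.7, 3564.8]
Outside: 4598 → excluded.
Retained (n=10): Σ = 11050, mean = 11050/10 = 1105.000

1105.0 ms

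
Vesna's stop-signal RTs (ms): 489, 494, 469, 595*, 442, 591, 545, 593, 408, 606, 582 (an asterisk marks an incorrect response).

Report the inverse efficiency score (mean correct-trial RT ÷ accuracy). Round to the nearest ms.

Correct trials (n=10): 489, 494, 469, 442, 591, 545, 593, 408, 606, 582
Mean correct RT = 5219/10 = 521.9000 ms
Proportion correct = 10/11
IES = 521.9000 / (10/11) = 574.090 ms

574 ms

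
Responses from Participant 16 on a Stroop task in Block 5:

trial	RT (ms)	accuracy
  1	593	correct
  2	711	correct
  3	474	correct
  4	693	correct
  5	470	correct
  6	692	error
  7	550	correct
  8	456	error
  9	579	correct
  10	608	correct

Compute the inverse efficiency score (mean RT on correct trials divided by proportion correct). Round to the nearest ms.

Correct trials (n=8): 593, 711, 474, 693, 470, 550, 579, 608
Mean correct RT = 4678/8 = 584.7500 ms
Proportion correct = 8/10
IES = 584.7500 / (8/10) = 730.938 ms

731 ms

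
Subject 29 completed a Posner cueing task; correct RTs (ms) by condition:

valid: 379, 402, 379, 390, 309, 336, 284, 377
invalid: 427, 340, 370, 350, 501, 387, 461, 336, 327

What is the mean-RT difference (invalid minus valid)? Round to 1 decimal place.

M(valid) = 2856/8 = 357.000
M(invalid) = 3499/9 = 388.778
Difference = 388.778 − 357.000 = 31.778 ms

31.8 ms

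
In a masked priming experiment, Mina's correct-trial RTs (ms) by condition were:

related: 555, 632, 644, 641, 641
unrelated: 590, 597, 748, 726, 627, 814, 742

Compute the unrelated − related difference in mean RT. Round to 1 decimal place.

M(related) = 3113/5 = 622.600
M(unrelated) = 4844/7 = 692.000
Difference = 692.000 − 622.600 = 69.400 ms

69.4 ms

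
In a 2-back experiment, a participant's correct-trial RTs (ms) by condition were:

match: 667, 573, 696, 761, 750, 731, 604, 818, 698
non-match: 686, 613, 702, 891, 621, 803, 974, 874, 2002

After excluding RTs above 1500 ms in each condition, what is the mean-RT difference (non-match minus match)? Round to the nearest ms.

71 ms

non-match: exclude 2002
M(match) = 6298/9 = 699.778
M(non-match) = 6164/8 = 770.500
Difference = 770.500 − 699.778 = 70.722 ms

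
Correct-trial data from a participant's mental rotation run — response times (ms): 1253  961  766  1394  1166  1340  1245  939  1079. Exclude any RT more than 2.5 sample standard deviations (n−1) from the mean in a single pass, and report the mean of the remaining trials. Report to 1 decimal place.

n = 9, ΣRT = 10143, M = 1127.000
Σ(x−M)² = 343504.00; s = √(343504.00/8) = 207.215
Cutoffs: 1127.000 ± 2.5·207.215 → [609.0, 1645.0]
No RTs fall outside the cutoffs; all 9 retained. Mean = 10143/9 = 1127.000

1127.0 ms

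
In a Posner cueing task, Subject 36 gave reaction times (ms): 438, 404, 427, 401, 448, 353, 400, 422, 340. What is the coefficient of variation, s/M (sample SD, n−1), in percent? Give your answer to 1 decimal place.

n = 9, Σ = 3633, M = 403.6667
Σ(x−M)² = 10666.000; s = √(10666.000/8) = 36.5137
CV = 36.5137 / 403.6667 = 0.09046 = 9.046%

9.0%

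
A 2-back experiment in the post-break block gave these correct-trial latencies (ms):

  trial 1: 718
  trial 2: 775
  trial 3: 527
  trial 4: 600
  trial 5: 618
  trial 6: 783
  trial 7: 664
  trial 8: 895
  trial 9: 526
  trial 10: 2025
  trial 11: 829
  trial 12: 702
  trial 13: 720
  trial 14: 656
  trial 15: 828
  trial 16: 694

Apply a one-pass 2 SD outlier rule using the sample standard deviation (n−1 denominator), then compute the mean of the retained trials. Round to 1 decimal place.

n = 16, ΣRT = 12560, M = 785.000
Σ(x−M)² = 1804514.00; s = √(1804514.00/15) = 346.844
Cutoffs: 785.000 ± 2·346.844 → [91.3, 1478.7]
Outside: 2025 → excluded.
Retained (n=15): Σ = 10535, mean = 10535/15 = 702.333

702.3 ms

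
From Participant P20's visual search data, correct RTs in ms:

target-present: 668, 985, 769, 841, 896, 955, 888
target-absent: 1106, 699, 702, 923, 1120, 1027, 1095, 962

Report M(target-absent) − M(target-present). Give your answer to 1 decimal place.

96.8 ms

M(target-present) = 6002/7 = 857.429
M(target-absent) = 7634/8 = 954.250
Difference = 954.250 − 857.429 = 96.821 ms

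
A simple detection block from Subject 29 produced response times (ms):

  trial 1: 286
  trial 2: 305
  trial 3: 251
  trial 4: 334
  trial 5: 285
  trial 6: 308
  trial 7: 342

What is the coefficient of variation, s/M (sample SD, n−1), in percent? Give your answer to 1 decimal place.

10.3%

n = 7, Σ = 2111, M = 301.5714
Σ(x−M)² = 5813.714; s = √(5813.714/6) = 31.1280
CV = 31.1280 / 301.5714 = 0.10322 = 10.322%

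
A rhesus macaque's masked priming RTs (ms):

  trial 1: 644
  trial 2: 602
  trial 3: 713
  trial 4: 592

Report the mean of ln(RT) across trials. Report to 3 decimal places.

ln(RT): 6.4677, 6.4003, 6.5695, 6.3835
Σ ln(RT) = 25.8209
Mean = 25.8209/4 = 6.45524

6.455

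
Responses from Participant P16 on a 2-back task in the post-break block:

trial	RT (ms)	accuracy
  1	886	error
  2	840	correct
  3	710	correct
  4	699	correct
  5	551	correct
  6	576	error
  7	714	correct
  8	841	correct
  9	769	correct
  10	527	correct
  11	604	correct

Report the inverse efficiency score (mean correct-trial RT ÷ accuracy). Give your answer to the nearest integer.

849 ms

Correct trials (n=9): 840, 710, 699, 551, 714, 841, 769, 527, 604
Mean correct RT = 6255/9 = 695.0000 ms
Proportion correct = 9/11
IES = 695.0000 / (9/11) = 849.444 ms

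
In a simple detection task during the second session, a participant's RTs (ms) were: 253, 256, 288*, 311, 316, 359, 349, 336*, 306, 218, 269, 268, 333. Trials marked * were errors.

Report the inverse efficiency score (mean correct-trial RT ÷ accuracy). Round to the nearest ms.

Correct trials (n=11): 253, 256, 311, 316, 359, 349, 306, 218, 269, 268, 333
Mean correct RT = 3238/11 = 294.3636 ms
Proportion correct = 11/13
IES = 294.3636 / (11/13) = 347.884 ms

348 ms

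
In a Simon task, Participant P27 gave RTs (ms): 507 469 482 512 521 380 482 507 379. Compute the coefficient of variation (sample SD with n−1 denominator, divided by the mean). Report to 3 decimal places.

n = 9, Σ = 4239, M = 471.0000
Σ(x−M)² = 23764.000; s = √(23764.000/8) = 54.5023
CV = 54.5023 / 471.0000 = 0.11572

0.116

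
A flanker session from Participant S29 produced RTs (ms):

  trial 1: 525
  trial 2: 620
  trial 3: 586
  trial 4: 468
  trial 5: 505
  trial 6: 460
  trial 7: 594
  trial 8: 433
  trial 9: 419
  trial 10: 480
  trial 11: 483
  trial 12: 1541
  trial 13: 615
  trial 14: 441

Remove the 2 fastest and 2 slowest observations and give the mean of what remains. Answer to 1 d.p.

515.7 ms

Sorted: 419, 433, 441, 460, 468, 480, 483, 505, 525, 586, 594, 615, 620, 1541
Drop lowest 2 (419, 433) and highest 2 (620, 1541)
Remaining (n=10): Σ = 5157, mean = 5157/10 = 515.700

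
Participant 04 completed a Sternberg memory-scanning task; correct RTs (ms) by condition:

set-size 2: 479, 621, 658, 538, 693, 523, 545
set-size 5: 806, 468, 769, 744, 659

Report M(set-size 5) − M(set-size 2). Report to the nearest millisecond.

M(set-size 2) = 4057/7 = 579.571
M(set-size 5) = 3446/5 = 689.200
Difference = 689.200 − 579.571 = 109.629 ms

110 ms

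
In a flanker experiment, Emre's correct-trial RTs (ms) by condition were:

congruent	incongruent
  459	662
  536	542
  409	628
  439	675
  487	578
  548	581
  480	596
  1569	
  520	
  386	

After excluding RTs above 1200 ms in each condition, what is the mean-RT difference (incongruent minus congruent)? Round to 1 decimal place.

135.1 ms

congruent: exclude 1569
M(congruent) = 4264/9 = 473.778
M(incongruent) = 4262/7 = 608.857
Difference = 608.857 − 473.778 = 135.079 ms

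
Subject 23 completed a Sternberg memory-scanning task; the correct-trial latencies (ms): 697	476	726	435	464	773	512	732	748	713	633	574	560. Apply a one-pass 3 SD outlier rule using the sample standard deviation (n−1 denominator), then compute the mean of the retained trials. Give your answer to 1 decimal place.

618.7 ms

n = 13, ΣRT = 8043, M = 618.692
Σ(x−M)² = 174974.77; s = √(174974.77/12) = 120.753
Cutoffs: 618.692 ± 3·120.753 → [256.4, 981.0]
No RTs fall outside the cutoffs; all 13 retained. Mean = 8043/13 = 618.692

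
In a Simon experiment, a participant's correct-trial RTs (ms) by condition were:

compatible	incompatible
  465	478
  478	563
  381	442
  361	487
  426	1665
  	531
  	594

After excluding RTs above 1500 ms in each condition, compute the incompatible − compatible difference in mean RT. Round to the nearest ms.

incompatible: exclude 1665
M(compatible) = 2111/5 = 422.200
M(incompatible) = 3095/6 = 515.833
Difference = 515.833 − 422.200 = 93.633 ms

94 ms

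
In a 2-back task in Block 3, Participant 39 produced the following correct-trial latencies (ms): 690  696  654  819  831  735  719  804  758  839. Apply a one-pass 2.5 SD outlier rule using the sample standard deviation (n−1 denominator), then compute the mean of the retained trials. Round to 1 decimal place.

754.5 ms

n = 10, ΣRT = 7545, M = 754.500
Σ(x−M)² = 38938.50; s = √(38938.50/9) = 65.776
Cutoffs: 754.500 ± 2.5·65.776 → [590.1, 918.9]
No RTs fall outside the cutoffs; all 10 retained. Mean = 7545/10 = 754.500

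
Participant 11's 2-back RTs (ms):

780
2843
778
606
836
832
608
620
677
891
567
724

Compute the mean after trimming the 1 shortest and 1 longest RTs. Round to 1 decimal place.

735.2 ms

Sorted: 567, 606, 608, 620, 677, 724, 778, 780, 832, 836, 891, 2843
Drop lowest 1 (567) and highest 1 (2843)
Remaining (n=10): Σ = 7352, mean = 7352/10 = 735.200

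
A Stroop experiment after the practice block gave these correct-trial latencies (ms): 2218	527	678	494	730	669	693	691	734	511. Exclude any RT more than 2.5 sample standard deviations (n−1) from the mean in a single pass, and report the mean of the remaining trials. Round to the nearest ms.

636 ms

n = 10, ΣRT = 7945, M = 794.500
Σ(x−M)² = 2326738.50; s = √(2326738.50/9) = 508.455
Cutoffs: 794.500 ± 2.5·508.455 → [-476.6, 2065.6]
Outside: 2218 → excluded.
Retained (n=9): Σ = 5727, mean = 5727/9 = 636.333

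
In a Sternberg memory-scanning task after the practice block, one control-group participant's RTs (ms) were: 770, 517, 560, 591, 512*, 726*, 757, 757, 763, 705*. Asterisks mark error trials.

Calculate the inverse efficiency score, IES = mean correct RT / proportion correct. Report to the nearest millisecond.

962 ms

Correct trials (n=7): 770, 517, 560, 591, 757, 757, 763
Mean correct RT = 4715/7 = 673.5714 ms
Proportion correct = 7/10
IES = 673.5714 / (7/10) = 962.245 ms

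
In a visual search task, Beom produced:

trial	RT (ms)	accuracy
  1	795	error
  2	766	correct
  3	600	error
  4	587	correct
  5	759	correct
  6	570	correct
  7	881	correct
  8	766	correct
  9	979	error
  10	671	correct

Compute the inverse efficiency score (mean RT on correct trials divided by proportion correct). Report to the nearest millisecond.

Correct trials (n=7): 766, 587, 759, 570, 881, 766, 671
Mean correct RT = 5000/7 = 714.2857 ms
Proportion correct = 7/10
IES = 714.2857 / (7/10) = 1020.408 ms

1020 ms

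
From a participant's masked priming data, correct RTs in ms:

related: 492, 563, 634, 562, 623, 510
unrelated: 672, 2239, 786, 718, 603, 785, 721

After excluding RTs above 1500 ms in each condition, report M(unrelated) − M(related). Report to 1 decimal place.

150.2 ms

unrelated: exclude 2239
M(related) = 3384/6 = 564.000
M(unrelated) = 4285/6 = 714.167
Difference = 714.167 − 564.000 = 150.167 ms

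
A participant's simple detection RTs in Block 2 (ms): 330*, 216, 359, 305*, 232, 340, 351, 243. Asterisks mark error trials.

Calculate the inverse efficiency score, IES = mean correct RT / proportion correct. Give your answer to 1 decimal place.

Correct trials (n=6): 216, 359, 232, 340, 351, 243
Mean correct RT = 1741/6 = 290.1667 ms
Proportion correct = 6/8
IES = 290.1667 / (6/8) = 386.889 ms

386.9 ms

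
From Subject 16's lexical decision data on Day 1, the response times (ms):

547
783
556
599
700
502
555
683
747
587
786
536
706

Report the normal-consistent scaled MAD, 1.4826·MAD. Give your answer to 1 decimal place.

Sorted: 502, 536, 547, 555, 556, 587, 599, 683, 700, 706, 747, 783, 786 → median = 599
|x − 599| sorted: 0, 12, 43, 44, 52, 63, 84, 97, 101, 107, 148, 184, 187 → MAD = 84
Robust SD ≈ 1.4826 × 84 = 124.538

124.5 ms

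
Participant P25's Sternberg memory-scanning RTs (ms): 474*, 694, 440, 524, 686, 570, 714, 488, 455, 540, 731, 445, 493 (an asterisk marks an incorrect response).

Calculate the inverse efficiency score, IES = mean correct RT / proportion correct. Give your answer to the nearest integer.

Correct trials (n=12): 694, 440, 524, 686, 570, 714, 488, 455, 540, 731, 445, 493
Mean correct RT = 6780/12 = 565.0000 ms
Proportion correct = 12/13
IES = 565.0000 / (12/13) = 612.083 ms

612 ms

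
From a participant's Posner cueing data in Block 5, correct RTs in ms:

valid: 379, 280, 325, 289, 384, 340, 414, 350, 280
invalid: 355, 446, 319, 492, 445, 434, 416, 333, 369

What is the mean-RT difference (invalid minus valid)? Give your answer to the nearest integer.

M(valid) = 3041/9 = 337.889
M(invalid) = 3609/9 = 401.000
Difference = 401.000 − 337.889 = 63.111 ms

63 ms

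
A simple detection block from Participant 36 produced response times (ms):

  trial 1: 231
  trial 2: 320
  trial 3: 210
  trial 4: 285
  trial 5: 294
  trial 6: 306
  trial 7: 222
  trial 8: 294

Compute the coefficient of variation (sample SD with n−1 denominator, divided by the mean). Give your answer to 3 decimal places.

n = 8, Σ = 2162, M = 270.2500
Σ(x−M)² = 12597.500; s = √(12597.500/7) = 42.4222
CV = 42.4222 / 270.2500 = 0.15697

0.157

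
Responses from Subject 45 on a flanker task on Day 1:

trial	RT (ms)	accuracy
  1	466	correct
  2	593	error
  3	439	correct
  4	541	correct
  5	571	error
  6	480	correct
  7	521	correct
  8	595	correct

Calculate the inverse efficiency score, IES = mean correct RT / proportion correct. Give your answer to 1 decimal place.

Correct trials (n=6): 466, 439, 541, 480, 521, 595
Mean correct RT = 3042/6 = 507.0000 ms
Proportion correct = 6/8
IES = 507.0000 / (6/8) = 676.000 ms

676.0 ms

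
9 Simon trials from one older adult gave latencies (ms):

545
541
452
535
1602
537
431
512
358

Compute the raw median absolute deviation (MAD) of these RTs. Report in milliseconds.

Sorted: 358, 431, 452, 512, 535, 537, 541, 545, 1602 → median = 535
|x − 535|: 10, 6, 83, 0, 1067, 2, 104, 23, 177
Sorted deviations: 0, 2, 6, 10, 23, 83, 104, 177, 1067 → MAD = 23

23 ms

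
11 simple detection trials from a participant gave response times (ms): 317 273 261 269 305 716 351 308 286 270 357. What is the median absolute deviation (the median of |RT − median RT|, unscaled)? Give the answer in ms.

35 ms

Sorted: 261, 269, 270, 273, 286, 305, 308, 317, 351, 357, 716 → median = 305
|x − 305|: 12, 32, 44, 36, 0, 411, 46, 3, 19, 35, 52
Sorted deviations: 0, 3, 12, 19, 32, 35, 36, 44, 46, 52, 411 → MAD = 35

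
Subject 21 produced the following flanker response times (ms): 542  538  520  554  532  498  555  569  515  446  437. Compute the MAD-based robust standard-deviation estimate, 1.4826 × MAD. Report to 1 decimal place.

32.6 ms

Sorted: 437, 446, 498, 515, 520, 532, 538, 542, 554, 555, 569 → median = 532
|x − 532| sorted: 0, 6, 10, 12, 17, 22, 23, 34, 37, 86, 95 → MAD = 22
Robust SD ≈ 1.4826 × 22 = 32.617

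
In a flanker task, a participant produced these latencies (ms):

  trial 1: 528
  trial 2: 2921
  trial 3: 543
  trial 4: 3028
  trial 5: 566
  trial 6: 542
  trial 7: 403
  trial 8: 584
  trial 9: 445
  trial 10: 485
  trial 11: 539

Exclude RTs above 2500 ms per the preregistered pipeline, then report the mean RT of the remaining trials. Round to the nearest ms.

Excluded: 2921, 3028
Retained (n=9): Σ = 4635
Mean = 4635/9 = 515.0000

515 ms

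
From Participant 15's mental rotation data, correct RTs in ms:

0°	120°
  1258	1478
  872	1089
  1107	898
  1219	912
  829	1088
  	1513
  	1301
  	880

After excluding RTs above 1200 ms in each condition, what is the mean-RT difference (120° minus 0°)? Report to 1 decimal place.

37.4 ms

0°: exclude 1258, 1219
120°: exclude 1478, 1513, 1301
M(0°) = 2808/3 = 936.000
M(120°) = 4867/5 = 973.400
Difference = 973.400 − 936.000 = 37.400 ms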